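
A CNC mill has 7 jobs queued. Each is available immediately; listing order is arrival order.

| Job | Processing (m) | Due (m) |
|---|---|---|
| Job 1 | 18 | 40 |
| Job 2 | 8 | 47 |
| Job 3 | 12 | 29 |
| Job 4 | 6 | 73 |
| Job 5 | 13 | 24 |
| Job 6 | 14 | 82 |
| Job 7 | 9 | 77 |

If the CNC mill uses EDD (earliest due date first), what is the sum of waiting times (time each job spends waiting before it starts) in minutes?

255

EDD (increasing due date): Job 5 Job 3 Job 1 Job 2 Job 4 Job 7 Job 6.
Job 5: waits 0, runs 0→13
Job 3: waits 13, runs 13→25
Job 1: waits 25, runs 25→43
Job 2: waits 43, runs 43→51
Job 4: waits 51, runs 51→57
Job 7: waits 57, runs 57→66
Job 6: waits 66, runs 66→80
Sum = 0+13+25+43+51+57+66 = 255.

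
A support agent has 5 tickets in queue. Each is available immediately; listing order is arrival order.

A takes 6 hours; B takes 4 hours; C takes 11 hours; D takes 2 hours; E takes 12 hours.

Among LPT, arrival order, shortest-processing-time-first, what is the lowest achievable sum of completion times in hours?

78

LPT (decreasing processing time): E C A B D.
E: 0→12
C: 12→23
A: 23→29
B: 29→33
D: 33→35
Sum = 12+23+29+33+35 = 132.
FIFO (arrival order): A B C D E.
A: 0→6
B: 6→10
C: 10→21
D: 21→23
E: 23→35
Sum = 6+10+21+23+35 = 95.
SPT (increasing processing time): D B A C E.
D: 0→2
B: 2→6
A: 6→12
C: 12→23
E: 23→35
Sum = 2+6+12+23+35 = 78.
LPT 132, FIFO 95, SPT 78 → minimum 78.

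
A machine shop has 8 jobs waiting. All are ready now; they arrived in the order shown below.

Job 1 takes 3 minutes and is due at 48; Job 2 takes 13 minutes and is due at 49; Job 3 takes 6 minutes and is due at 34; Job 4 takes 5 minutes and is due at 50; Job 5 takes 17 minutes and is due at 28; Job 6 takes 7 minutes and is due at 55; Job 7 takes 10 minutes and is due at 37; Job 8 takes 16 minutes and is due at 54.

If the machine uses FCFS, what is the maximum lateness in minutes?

24

FIFO (arrival order): Job 1 Job 2 Job 3 Job 4 Job 5 Job 6 Job 7 Job 8.
Job 1: 0→3, due 48, lateness -45
Job 2: 3→16, due 49, lateness -33
Job 3: 16→22, due 34, lateness -12
Job 4: 22→27, due 50, lateness -23
Job 5: 27→44, due 28, lateness 16
Job 6: 44→51, due 55, lateness -4
Job 7: 51→61, due 37, lateness 24
Job 8: 61→77, due 54, lateness 23
Maximum = 24.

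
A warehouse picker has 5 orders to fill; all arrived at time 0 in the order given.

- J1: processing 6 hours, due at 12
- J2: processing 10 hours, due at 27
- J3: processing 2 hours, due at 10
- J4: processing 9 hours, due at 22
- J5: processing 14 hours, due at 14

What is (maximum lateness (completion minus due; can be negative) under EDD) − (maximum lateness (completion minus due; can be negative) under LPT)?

-17

EDD (increasing due date): J3 J1 J5 J4 J2.
J3: 0→2, due 10, lateness -8
J1: 2→8, due 12, lateness -4
J5: 8→22, due 14, lateness 8
J4: 22→31, due 22, lateness 9
J2: 31→41, due 27, lateness 14
Maximum = 14.
LPT (decreasing processing time): J5 J2 J4 J1 J3.
J5: 0→14, due 14, lateness 0
J2: 14→24, due 27, lateness -3
J4: 24→33, due 22, lateness 11
J1: 33→39, due 12, lateness 27
J3: 39→41, due 10, lateness 31
Maximum = 31.
Difference = 14 − 31 = -17.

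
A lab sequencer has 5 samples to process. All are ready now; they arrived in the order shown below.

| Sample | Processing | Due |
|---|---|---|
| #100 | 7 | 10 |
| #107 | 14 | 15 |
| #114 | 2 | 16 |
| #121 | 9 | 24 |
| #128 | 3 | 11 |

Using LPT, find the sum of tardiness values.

LPT (decreasing processing time): #107 #121 #100 #128 #114.
#107: 0→14, due 15, tardiness 0
#121: 14→23, due 24, tardiness 0
#100: 23→30, due 10, tardiness 20
#128: 30→33, due 11, tardiness 22
#114: 33→35, due 16, tardiness 19
Sum = 0+0+20+22+19 = 61.

61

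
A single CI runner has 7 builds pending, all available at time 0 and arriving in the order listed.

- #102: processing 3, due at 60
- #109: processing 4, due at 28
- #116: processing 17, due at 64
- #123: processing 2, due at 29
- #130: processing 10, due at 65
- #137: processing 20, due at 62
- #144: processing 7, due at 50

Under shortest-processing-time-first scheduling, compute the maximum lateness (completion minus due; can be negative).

SPT (increasing processing time): #123 #102 #109 #144 #130 #116 #137.
#123: 0→2, due 29, lateness -27
#102: 2→5, due 60, lateness -55
#109: 5→9, due 28, lateness -19
#144: 9→16, due 50, lateness -34
#130: 16→26, due 65, lateness -39
#116: 26→43, due 64, lateness -21
#137: 43→63, due 62, lateness 1
Maximum = 1.

1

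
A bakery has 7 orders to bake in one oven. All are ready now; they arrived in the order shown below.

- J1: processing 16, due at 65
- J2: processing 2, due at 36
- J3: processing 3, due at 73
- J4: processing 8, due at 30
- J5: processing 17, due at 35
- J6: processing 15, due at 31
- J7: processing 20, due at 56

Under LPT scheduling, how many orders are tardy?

5

LPT (decreasing processing time): J7 J5 J1 J6 J4 J3 J2.
J7: 0→20, due 56, tardiness 0
J5: 20→37, due 35, tardiness 2
J1: 37→53, due 65, tardiness 0
J6: 53→68, due 31, tardiness 37
J4: 68→76, due 30, tardiness 46
J3: 76→79, due 73, tardiness 6
J2: 79→81, due 36, tardiness 45
Late orders: 5.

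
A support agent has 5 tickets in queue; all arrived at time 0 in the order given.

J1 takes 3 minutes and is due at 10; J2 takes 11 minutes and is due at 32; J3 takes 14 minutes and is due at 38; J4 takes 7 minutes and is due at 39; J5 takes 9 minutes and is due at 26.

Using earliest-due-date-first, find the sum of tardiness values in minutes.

EDD (increasing due date): J1 J5 J2 J3 J4.
J1: 0→3, due 10, tardiness 0
J5: 3→12, due 26, tardiness 0
J2: 12→23, due 32, tardiness 0
J3: 23→37, due 38, tardiness 0
J4: 37→44, due 39, tardiness 5
Sum = 0+0+0+0+5 = 5.

5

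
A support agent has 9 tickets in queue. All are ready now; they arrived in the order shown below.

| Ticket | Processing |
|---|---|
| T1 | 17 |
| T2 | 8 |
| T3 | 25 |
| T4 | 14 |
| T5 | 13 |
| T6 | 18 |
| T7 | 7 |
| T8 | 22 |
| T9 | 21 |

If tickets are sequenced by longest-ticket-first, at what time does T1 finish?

103

LPT (decreasing processing time): T3 T8 T9 T6 T1 T4 T5 T2 T7.
T3: 0→25
T8: 25→47
T9: 47→68
T6: 68→86
T1: 86→103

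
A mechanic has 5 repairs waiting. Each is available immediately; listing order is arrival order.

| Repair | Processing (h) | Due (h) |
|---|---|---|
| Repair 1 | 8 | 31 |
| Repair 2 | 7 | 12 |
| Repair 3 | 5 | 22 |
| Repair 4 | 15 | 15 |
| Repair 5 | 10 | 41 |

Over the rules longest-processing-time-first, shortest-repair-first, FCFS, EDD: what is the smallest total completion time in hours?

LPT (decreasing processing time): Repair 4 Repair 5 Repair 1 Repair 2 Repair 3.
Repair 4: 0→15
Repair 5: 15→25
Repair 1: 25→33
Repair 2: 33→40
Repair 3: 40→45
Sum = 15+25+33+40+45 = 158.
SPT (increasing processing time): Repair 3 Repair 2 Repair 1 Repair 5 Repair 4.
Repair 3: 0→5
Repair 2: 5→12
Repair 1: 12→20
Repair 5: 20→30
Repair 4: 30→45
Sum = 5+12+20+30+45 = 112.
FIFO (arrival order): Repair 1 Repair 2 Repair 3 Repair 4 Repair 5.
Repair 1: 0→8
Repair 2: 8→15
Repair 3: 15→20
Repair 4: 20→35
Repair 5: 35→45
Sum = 8+15+20+35+45 = 123.
EDD (increasing due date): Repair 2 Repair 4 Repair 3 Repair 1 Repair 5.
Repair 2: 0→7
Repair 4: 7→22
Repair 3: 22→27
Repair 1: 27→35
Repair 5: 35→45
Sum = 7+22+27+35+45 = 136.
LPT 158, SPT 112, FIFO 123, EDD 136 → minimum 112.

112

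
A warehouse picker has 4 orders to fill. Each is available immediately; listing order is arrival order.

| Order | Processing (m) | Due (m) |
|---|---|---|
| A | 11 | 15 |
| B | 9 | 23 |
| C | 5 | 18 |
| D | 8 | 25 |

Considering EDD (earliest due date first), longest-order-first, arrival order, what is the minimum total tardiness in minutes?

10

EDD (increasing due date): A C B D.
A: 0→11, due 15, tardiness 0
C: 11→16, due 18, tardiness 0
B: 16→25, due 23, tardiness 2
D: 25→33, due 25, tardiness 8
Sum = 0+0+2+8 = 10.
LPT (decreasing processing time): A B D C.
A: 0→11, due 15, tardiness 0
B: 11→20, due 23, tardiness 0
D: 20→28, due 25, tardiness 3
C: 28→33, due 18, tardiness 15
Sum = 0+0+3+15 = 18.
FIFO (arrival order): A B C D.
A: 0→11, due 15, tardiness 0
B: 11→20, due 23, tardiness 0
C: 20→25, due 18, tardiness 7
D: 25→33, due 25, tardiness 8
Sum = 0+0+7+8 = 15.
EDD 10, LPT 18, FIFO 15 → minimum 10.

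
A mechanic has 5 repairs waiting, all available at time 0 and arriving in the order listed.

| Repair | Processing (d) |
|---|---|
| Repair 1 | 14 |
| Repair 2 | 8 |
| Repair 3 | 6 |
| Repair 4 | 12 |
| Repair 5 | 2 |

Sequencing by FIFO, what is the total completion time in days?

146

FIFO (arrival order): Repair 1 Repair 2 Repair 3 Repair 4 Repair 5.
Repair 1: 0→14
Repair 2: 14→22
Repair 3: 22→28
Repair 4: 28→40
Repair 5: 40→42
Sum = 14+22+28+40+42 = 146.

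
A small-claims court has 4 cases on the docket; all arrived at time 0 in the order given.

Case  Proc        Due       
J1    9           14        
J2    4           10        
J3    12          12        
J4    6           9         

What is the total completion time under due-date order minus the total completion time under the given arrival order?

-9

EDD (increasing due date): J4 J2 J3 J1.
J4: 0→6
J2: 6→10
J3: 10→22
J1: 22→31
Sum = 6+10+22+31 = 69.
FIFO (arrival order): J1 J2 J3 J4.
J1: 0→9
J2: 9→13
J3: 13→25
J4: 25→31
Sum = 9+13+25+31 = 78.
Difference = 69 − 78 = -9.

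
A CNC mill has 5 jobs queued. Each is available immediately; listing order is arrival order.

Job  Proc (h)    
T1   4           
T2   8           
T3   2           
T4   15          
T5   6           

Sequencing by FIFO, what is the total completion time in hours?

FIFO (arrival order): T1 T2 T3 T4 T5.
T1: 0→4
T2: 4→12
T3: 12→14
T4: 14→29
T5: 29→35
Sum = 4+12+14+29+35 = 94.

94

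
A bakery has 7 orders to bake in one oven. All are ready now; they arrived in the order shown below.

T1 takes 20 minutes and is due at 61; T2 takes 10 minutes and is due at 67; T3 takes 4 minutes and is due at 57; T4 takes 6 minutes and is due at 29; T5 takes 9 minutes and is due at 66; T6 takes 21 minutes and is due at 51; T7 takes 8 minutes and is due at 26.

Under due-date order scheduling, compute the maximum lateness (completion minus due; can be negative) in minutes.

11

EDD (increasing due date): T7 T4 T6 T3 T1 T5 T2.
T7: 0→8, due 26, lateness -18
T4: 8→14, due 29, lateness -15
T6: 14→35, due 51, lateness -16
T3: 35→39, due 57, lateness -18
T1: 39→59, due 61, lateness -2
T5: 59→68, due 66, lateness 2
T2: 68→78, due 67, lateness 11
Maximum = 11.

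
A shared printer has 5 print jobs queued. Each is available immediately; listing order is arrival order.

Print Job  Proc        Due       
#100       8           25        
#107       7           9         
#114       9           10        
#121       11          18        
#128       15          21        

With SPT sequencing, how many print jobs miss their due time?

SPT (increasing processing time): #107 #100 #114 #121 #128.
#107: 0→7, due 9, tardiness 0
#100: 7→15, due 25, tardiness 0
#114: 15→24, due 10, tardiness 14
#121: 24→35, due 18, tardiness 17
#128: 35→50, due 21, tardiness 29
Late print jobs: 3.

3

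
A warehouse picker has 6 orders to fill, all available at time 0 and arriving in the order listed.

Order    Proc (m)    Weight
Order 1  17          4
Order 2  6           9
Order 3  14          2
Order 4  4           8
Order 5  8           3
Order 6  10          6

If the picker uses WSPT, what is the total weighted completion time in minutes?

624

WSPT (decreasing weight/processing-time ratio): Order 4 Order 2 Order 6 Order 5 Order 1 Order 3.
Order 4: finishes 4, weight 8, w·C = 32
Order 2: finishes 10, weight 9, w·C = 90
Order 6: finishes 20, weight 6, w·C = 120
Order 5: finishes 28, weight 3, w·C = 84
Order 1: finishes 45, weight 4, w·C = 180
Order 3: finishes 59, weight 2, w·C = 118
Sum = 32+90+120+84+180+118 = 624.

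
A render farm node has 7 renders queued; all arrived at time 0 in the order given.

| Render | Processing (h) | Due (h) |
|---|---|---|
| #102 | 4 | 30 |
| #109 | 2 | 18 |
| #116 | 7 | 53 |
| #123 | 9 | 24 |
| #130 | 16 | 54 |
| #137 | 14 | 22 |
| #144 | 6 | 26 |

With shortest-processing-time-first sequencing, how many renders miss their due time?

3

SPT (increasing processing time): #109 #102 #144 #116 #123 #137 #130.
#109: 0→2, due 18, tardiness 0
#102: 2→6, due 30, tardiness 0
#144: 6→12, due 26, tardiness 0
#116: 12→19, due 53, tardiness 0
#123: 19→28, due 24, tardiness 4
#137: 28→42, due 22, tardiness 20
#130: 42→58, due 54, tardiness 4
Late renders: 3.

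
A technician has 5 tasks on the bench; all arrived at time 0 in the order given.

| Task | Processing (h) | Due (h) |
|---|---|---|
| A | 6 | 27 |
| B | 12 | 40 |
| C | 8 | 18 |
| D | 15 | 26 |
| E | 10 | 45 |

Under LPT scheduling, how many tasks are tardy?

2

LPT (decreasing processing time): D B E C A.
D: 0→15, due 26, tardiness 0
B: 15→27, due 40, tardiness 0
E: 27→37, due 45, tardiness 0
C: 37→45, due 18, tardiness 27
A: 45→51, due 27, tardiness 24
Late tasks: 2.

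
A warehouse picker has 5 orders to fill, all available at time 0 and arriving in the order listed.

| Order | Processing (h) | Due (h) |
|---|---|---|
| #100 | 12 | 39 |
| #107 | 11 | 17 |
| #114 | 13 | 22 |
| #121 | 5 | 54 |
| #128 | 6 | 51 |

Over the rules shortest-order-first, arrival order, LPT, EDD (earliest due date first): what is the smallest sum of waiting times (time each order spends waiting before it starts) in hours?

SPT (increasing processing time): #121 #128 #107 #100 #114.
#121: waits 0, runs 0→5
#128: waits 5, runs 5→11
#107: waits 11, runs 11→22
#100: waits 22, runs 22→34
#114: waits 34, runs 34→47
Sum = 0+5+11+22+34 = 72.
FIFO (arrival order): #100 #107 #114 #121 #128.
#100: waits 0, runs 0→12
#107: waits 12, runs 12→23
#114: waits 23, runs 23→36
#121: waits 36, runs 36→41
#128: waits 41, runs 41→47
Sum = 0+12+23+36+41 = 112.
LPT (decreasing processing time): #114 #100 #107 #128 #121.
#114: waits 0, runs 0→13
#100: waits 13, runs 13→25
#107: waits 25, runs 25→36
#128: waits 36, runs 36→42
#121: waits 42, runs 42→47
Sum = 0+13+25+36+42 = 116.
EDD (increasing due date): #107 #114 #100 #128 #121.
#107: waits 0, runs 0→11
#114: waits 11, runs 11→24
#100: waits 24, runs 24→36
#128: waits 36, runs 36→42
#121: waits 42, runs 42→47
Sum = 0+11+24+36+42 = 113.
SPT 72, FIFO 112, LPT 116, EDD 113 → minimum 72.

72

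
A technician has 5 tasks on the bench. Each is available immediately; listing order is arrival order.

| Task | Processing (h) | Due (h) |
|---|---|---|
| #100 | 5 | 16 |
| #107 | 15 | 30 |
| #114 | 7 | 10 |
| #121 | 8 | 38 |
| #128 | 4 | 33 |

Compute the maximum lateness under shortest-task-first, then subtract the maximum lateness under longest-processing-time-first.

SPT (increasing processing time): #128 #100 #114 #121 #107.
#128: 0→4, due 33, lateness -29
#100: 4→9, due 16, lateness -7
#114: 9→16, due 10, lateness 6
#121: 16→24, due 38, lateness -14
#107: 24→39, due 30, lateness 9
Maximum = 9.
LPT (decreasing processing time): #107 #121 #114 #100 #128.
#107: 0→15, due 30, lateness -15
#121: 15→23, due 38, lateness -15
#114: 23→30, due 10, lateness 20
#100: 30→35, due 16, lateness 19
#128: 35→39, due 33, lateness 6
Maximum = 20.
Difference = 9 − 20 = -11.

-11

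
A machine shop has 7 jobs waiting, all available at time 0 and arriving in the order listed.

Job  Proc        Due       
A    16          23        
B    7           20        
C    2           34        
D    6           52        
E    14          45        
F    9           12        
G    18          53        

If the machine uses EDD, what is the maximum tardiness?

19

EDD (increasing due date): F B A C E D G.
F: 0→9, due 12, tardiness 0
B: 9→16, due 20, tardiness 0
A: 16→32, due 23, tardiness 9
C: 32→34, due 34, tardiness 0
E: 34→48, due 45, tardiness 3
D: 48→54, due 52, tardiness 2
G: 54→72, due 53, tardiness 19
Maximum = 19.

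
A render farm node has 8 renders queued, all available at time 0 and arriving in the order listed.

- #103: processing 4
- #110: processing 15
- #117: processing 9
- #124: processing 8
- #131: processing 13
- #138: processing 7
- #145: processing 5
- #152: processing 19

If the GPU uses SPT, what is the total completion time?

273

SPT (increasing processing time): #103 #145 #138 #124 #117 #131 #110 #152.
#103: 0→4
#145: 4→9
#138: 9→16
#124: 16→24
#117: 24→33
#131: 33→46
#110: 46→61
#152: 61→80
Sum = 4+9+16+24+33+46+61+80 = 273.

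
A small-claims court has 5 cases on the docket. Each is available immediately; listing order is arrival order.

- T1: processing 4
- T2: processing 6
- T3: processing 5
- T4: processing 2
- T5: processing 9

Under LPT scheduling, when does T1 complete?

LPT (decreasing processing time): T5 T2 T3 T1 T4.
T5: 0→9
T2: 9→15
T3: 15→20
T1: 20→24

24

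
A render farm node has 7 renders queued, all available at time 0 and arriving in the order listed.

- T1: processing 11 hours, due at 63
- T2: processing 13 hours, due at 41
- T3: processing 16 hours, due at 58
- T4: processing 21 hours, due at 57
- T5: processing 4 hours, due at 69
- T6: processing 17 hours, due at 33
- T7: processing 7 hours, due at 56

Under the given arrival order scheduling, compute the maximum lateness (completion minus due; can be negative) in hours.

FIFO (arrival order): T1 T2 T3 T4 T5 T6 T7.
T1: 0→11, due 63, lateness -52
T2: 11→24, due 41, lateness -17
T3: 24→40, due 58, lateness -18
T4: 40→61, due 57, lateness 4
T5: 61→65, due 69, lateness -4
T6: 65→82, due 33, lateness 49
T7: 82→89, due 56, lateness 33
Maximum = 49.

49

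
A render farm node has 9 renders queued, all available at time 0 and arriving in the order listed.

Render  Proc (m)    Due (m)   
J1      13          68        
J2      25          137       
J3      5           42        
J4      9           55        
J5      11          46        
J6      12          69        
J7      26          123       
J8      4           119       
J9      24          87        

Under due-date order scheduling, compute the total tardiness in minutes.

0

EDD (increasing due date): J3 J5 J4 J1 J6 J9 J8 J7 J2.
J3: 0→5, due 42, tardiness 0
J5: 5→16, due 46, tardiness 0
J4: 16→25, due 55, tardiness 0
J1: 25→38, due 68, tardiness 0
J6: 38→50, due 69, tardiness 0
J9: 50→74, due 87, tardiness 0
J8: 74→78, due 119, tardiness 0
J7: 78→104, due 123, tardiness 0
J2: 104→129, due 137, tardiness 0
Sum = 0+0+0+0+0+0+0+0+0 = 0.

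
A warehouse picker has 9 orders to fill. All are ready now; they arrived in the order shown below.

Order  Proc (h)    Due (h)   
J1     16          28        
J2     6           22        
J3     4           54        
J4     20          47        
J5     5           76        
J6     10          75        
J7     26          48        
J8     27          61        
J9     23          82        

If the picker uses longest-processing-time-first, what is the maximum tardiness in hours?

106

LPT (decreasing processing time): J8 J7 J9 J4 J1 J6 J2 J5 J3.
J8: 0→27, due 61, tardiness 0
J7: 27→53, due 48, tardiness 5
J9: 53→76, due 82, tardiness 0
J4: 76→96, due 47, tardiness 49
J1: 96→112, due 28, tardiness 84
J6: 112→122, due 75, tardiness 47
J2: 122→128, due 22, tardiness 106
J5: 128→133, due 76, tardiness 57
J3: 133→137, due 54, tardiness 83
Maximum = 106.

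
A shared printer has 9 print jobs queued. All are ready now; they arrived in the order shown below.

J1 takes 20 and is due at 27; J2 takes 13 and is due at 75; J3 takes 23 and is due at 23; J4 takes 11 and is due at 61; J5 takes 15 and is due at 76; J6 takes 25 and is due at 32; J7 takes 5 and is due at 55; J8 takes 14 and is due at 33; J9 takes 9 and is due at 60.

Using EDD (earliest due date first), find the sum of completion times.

761

EDD (increasing due date): J3 J1 J6 J8 J7 J9 J4 J2 J5.
J3: 0→23
J1: 23→43
J6: 43→68
J8: 68→82
J7: 82→87
J9: 87→96
J4: 96→107
J2: 107→120
J5: 120→135
Sum = 23+43+68+82+87+96+107+120+135 = 761.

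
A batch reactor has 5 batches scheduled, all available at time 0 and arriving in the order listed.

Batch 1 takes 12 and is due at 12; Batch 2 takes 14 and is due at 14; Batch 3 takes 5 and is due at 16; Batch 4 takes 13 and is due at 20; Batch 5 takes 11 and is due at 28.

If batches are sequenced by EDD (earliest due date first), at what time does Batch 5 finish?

EDD (increasing due date): Batch 1 Batch 2 Batch 3 Batch 4 Batch 5.
Batch 1: 0→12
Batch 2: 12→26
Batch 3: 26→31
Batch 4: 31→44
Batch 5: 44→55

55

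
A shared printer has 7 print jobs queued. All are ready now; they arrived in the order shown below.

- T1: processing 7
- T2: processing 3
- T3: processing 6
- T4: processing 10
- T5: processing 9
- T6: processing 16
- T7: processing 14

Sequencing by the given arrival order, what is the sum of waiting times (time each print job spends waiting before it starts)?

145

FIFO (arrival order): T1 T2 T3 T4 T5 T6 T7.
T1: waits 0, runs 0→7
T2: waits 7, runs 7→10
T3: waits 10, runs 10→16
T4: waits 16, runs 16→26
T5: waits 26, runs 26→35
T6: waits 35, runs 35→51
T7: waits 51, runs 51→65
Sum = 0+7+10+16+26+35+51 = 145.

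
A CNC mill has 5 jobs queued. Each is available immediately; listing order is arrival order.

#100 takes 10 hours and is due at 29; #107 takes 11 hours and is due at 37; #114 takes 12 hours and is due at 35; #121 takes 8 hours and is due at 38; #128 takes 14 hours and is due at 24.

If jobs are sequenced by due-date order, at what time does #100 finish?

24

EDD (increasing due date): #128 #100 #114 #107 #121.
#128: 0→14
#100: 14→24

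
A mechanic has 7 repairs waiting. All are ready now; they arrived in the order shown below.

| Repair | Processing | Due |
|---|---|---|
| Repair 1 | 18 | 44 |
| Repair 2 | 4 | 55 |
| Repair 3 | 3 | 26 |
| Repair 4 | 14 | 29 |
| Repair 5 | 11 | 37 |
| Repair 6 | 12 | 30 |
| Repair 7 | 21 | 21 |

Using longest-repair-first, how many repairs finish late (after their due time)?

LPT (decreasing processing time): Repair 7 Repair 1 Repair 4 Repair 6 Repair 5 Repair 2 Repair 3.
Repair 7: 0→21, due 21, tardiness 0
Repair 1: 21→39, due 44, tardiness 0
Repair 4: 39→53, due 29, tardiness 24
Repair 6: 53→65, due 30, tardiness 35
Repair 5: 65→76, due 37, tardiness 39
Repair 2: 76→80, due 55, tardiness 25
Repair 3: 80→83, due 26, tardiness 57
Late repairs: 5.

5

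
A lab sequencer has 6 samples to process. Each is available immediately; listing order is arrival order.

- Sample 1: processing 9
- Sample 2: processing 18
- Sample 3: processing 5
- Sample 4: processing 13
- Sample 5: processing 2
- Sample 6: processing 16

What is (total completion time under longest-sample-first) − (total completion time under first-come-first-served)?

LPT (decreasing processing time): Sample 2 Sample 6 Sample 4 Sample 1 Sample 3 Sample 5.
Sample 2: 0→18
Sample 6: 18→34
Sample 4: 34→47
Sample 1: 47→56
Sample 3: 56→61
Sample 5: 61→63
Sum = 18+34+47+56+61+63 = 279.
FIFO (arrival order): Sample 1 Sample 2 Sample 3 Sample 4 Sample 5 Sample 6.
Sample 1: 0→9
Sample 2: 9→27
Sample 3: 27→32
Sample 4: 32→45
Sample 5: 45→47
Sample 6: 47→63
Sum = 9+27+32+45+47+63 = 223.
Difference = 279 − 223 = 56.

56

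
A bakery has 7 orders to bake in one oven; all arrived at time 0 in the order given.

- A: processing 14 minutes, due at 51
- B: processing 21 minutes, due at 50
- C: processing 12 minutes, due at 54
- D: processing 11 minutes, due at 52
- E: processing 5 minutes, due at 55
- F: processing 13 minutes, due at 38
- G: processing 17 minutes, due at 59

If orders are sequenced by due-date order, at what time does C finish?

EDD (increasing due date): F B A D C E G.
F: 0→13
B: 13→34
A: 34→48
D: 48→59
C: 59→71

71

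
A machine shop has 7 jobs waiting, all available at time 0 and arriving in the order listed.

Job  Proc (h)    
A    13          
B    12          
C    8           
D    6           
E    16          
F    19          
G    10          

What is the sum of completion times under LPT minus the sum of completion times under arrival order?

LPT (decreasing processing time): F E A B G C D.
F: 0→19
E: 19→35
A: 35→48
B: 48→60
G: 60→70
C: 70→78
D: 78→84
Sum = 19+35+48+60+70+78+84 = 394.
FIFO (arrival order): A B C D E F G.
A: 0→13
B: 13→25
C: 25→33
D: 33→39
E: 39→55
F: 55→74
G: 74→84
Sum = 13+25+33+39+55+74+84 = 323.
Difference = 394 − 323 = 71.

71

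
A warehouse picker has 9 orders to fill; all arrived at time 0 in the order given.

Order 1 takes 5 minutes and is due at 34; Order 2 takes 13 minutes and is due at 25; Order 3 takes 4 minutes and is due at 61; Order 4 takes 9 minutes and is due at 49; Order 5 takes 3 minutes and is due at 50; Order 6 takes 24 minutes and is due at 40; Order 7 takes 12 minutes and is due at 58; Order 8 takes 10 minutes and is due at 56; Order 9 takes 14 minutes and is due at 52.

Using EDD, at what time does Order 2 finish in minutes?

13

EDD (increasing due date): Order 2 Order 1 Order 6 Order 4 Order 5 Order 9 Order 8 Order 7 Order 3.
Order 2: 0→13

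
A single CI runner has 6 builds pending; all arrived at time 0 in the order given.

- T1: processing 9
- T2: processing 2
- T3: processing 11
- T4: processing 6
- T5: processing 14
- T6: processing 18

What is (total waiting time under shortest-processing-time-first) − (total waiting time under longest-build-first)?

SPT (increasing processing time): T2 T4 T1 T3 T5 T6.
T2: waits 0, runs 0→2
T4: waits 2, runs 2→8
T1: waits 8, runs 8→17
T3: waits 17, runs 17→28
T5: waits 28, runs 28→42
T6: waits 42, runs 42→60
Sum = 0+2+8+17+28+42 = 97.
LPT (decreasing processing time): T6 T5 T3 T1 T4 T2.
T6: waits 0, runs 0→18
T5: waits 18, runs 18→32
T3: waits 32, runs 32→43
T1: waits 43, runs 43→52
T4: waits 52, runs 52→58
T2: waits 58, runs 58→60
Sum = 0+18+32+43+52+58 = 203.
Difference = 97 − 203 = -106.

-106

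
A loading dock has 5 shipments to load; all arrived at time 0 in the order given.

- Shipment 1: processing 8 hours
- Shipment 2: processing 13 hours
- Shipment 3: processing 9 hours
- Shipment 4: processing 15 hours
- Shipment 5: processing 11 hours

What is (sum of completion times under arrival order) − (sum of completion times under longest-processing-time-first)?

-26

FIFO (arrival order): Shipment 1 Shipment 2 Shipment 3 Shipment 4 Shipment 5.
Shipment 1: 0→8
Shipment 2: 8→21
Shipment 3: 21→30
Shipment 4: 30→45
Shipment 5: 45→56
Sum = 8+21+30+45+56 = 160.
LPT (decreasing processing time): Shipment 4 Shipment 2 Shipment 5 Shipment 3 Shipment 1.
Shipment 4: 0→15
Shipment 2: 15→28
Shipment 5: 28→39
Shipment 3: 39→48
Shipment 1: 48→56
Sum = 15+28+39+48+56 = 186.
Difference = 160 − 186 = -26.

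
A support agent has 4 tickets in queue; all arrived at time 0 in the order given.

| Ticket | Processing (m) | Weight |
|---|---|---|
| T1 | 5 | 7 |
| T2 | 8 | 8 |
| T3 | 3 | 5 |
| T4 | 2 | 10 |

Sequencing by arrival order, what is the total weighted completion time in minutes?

399

FIFO (arrival order): T1 T2 T3 T4.
T1: finishes 5, weight 7, w·C = 35
T2: finishes 13, weight 8, w·C = 104
T3: finishes 16, weight 5, w·C = 80
T4: finishes 18, weight 10, w·C = 180
Sum = 35+104+80+180 = 399.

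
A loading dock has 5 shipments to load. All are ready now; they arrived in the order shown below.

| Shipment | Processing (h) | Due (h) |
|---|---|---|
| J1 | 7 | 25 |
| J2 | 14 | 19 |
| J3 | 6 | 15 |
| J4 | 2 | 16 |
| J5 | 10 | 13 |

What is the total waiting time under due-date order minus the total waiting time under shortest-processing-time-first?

EDD (increasing due date): J5 J3 J4 J2 J1.
J5: waits 0, runs 0→10
J3: waits 10, runs 10→16
J4: waits 16, runs 16→18
J2: waits 18, runs 18→32
J1: waits 32, runs 32→39
Sum = 0+10+16+18+32 = 76.
SPT (increasing processing time): J4 J3 J1 J5 J2.
J4: waits 0, runs 0→2
J3: waits 2, runs 2→8
J1: waits 8, runs 8→15
J5: waits 15, runs 15→25
J2: waits 25, runs 25→39
Sum = 0+2+8+15+25 = 50.
Difference = 76 − 50 = 26.

26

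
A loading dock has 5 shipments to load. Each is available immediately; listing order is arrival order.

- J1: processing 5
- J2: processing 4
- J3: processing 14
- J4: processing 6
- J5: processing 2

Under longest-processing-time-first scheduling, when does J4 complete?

20

LPT (decreasing processing time): J3 J4 J1 J2 J5.
J3: 0→14
J4: 14→20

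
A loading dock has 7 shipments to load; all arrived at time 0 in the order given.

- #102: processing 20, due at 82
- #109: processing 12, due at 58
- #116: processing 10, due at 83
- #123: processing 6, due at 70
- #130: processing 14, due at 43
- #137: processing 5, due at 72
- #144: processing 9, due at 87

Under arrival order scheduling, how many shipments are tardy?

FIFO (arrival order): #102 #109 #116 #123 #130 #137 #144.
#102: 0→20, due 82, tardiness 0
#109: 20→32, due 58, tardiness 0
#116: 32→42, due 83, tardiness 0
#123: 42→48, due 70, tardiness 0
#130: 48→62, due 43, tardiness 19
#137: 62→67, due 72, tardiness 0
#144: 67→76, due 87, tardiness 0
Late shipments: 1.

1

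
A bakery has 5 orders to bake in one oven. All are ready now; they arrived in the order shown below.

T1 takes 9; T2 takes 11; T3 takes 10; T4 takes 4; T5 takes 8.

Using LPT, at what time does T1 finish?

LPT (decreasing processing time): T2 T3 T1 T5 T4.
T2: 0→11
T3: 11→21
T1: 21→30

30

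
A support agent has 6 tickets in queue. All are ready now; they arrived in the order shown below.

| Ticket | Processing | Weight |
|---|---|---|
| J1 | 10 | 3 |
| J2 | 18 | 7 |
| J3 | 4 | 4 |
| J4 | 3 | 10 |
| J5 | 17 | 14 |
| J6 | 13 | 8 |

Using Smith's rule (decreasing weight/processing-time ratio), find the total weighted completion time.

1270

WSPT (decreasing weight/processing-time ratio): J4 J3 J5 J6 J2 J1.
J4: finishes 3, weight 10, w·C = 30
J3: finishes 7, weight 4, w·C = 28
J5: finishes 24, weight 14, w·C = 336
J6: finishes 37, weight 8, w·C = 296
J2: finishes 55, weight 7, w·C = 385
J1: finishes 65, weight 3, w·C = 195
Sum = 30+28+336+296+385+195 = 1270.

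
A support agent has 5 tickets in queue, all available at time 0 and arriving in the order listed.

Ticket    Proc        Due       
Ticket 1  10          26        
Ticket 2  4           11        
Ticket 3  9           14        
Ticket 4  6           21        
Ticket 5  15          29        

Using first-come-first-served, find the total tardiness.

35

FIFO (arrival order): Ticket 1 Ticket 2 Ticket 3 Ticket 4 Ticket 5.
Ticket 1: 0→10, due 26, tardiness 0
Ticket 2: 10→14, due 11, tardiness 3
Ticket 3: 14→23, due 14, tardiness 9
Ticket 4: 23→29, due 21, tardiness 8
Ticket 5: 29→44, due 29, tardiness 15
Sum = 0+3+9+8+15 = 35.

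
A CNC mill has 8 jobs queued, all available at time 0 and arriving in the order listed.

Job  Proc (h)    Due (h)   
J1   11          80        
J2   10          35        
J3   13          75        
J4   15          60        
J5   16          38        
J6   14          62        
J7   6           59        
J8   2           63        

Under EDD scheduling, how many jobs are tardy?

2

EDD (increasing due date): J2 J5 J7 J4 J6 J8 J3 J1.
J2: 0→10, due 35, tardiness 0
J5: 10→26, due 38, tardiness 0
J7: 26→32, due 59, tardiness 0
J4: 32→47, due 60, tardiness 0
J6: 47→61, due 62, tardiness 0
J8: 61→63, due 63, tardiness 0
J3: 63→76, due 75, tardiness 1
J1: 76→87, due 80, tardiness 7
Late jobs: 2.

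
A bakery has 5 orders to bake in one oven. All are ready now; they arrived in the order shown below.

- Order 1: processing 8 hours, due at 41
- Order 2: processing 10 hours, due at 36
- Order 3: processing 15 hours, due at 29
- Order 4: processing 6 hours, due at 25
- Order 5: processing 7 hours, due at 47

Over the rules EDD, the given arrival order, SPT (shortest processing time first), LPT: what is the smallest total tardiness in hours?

0

EDD (increasing due date): Order 4 Order 3 Order 2 Order 1 Order 5.
Order 4: 0→6, due 25, tardiness 0
Order 3: 6→21, due 29, tardiness 0
Order 2: 21→31, due 36, tardiness 0
Order 1: 31→39, due 41, tardiness 0
Order 5: 39→46, due 47, tardiness 0
Sum = 0+0+0+0+0 = 0.
FIFO (arrival order): Order 1 Order 2 Order 3 Order 4 Order 5.
Order 1: 0→8, due 41, tardiness 0
Order 2: 8→18, due 36, tardiness 0
Order 3: 18→33, due 29, tardiness 4
Order 4: 33→39, due 25, tardiness 14
Order 5: 39→46, due 47, tardiness 0
Sum = 0+0+4+14+0 = 18.
SPT (increasing processing time): Order 4 Order 5 Order 1 Order 2 Order 3.
Order 4: 0→6, due 25, tardiness 0
Order 5: 6→13, due 47, tardiness 0
Order 1: 13→21, due 41, tardiness 0
Order 2: 21→31, due 36, tardiness 0
Order 3: 31→46, due 29, tardiness 17
Sum = 0+0+0+0+17 = 17.
LPT (decreasing processing time): Order 3 Order 2 Order 1 Order 5 Order 4.
Order 3: 0→15, due 29, tardiness 0
Order 2: 15→25, due 36, tardiness 0
Order 1: 25→33, due 41, tardiness 0
Order 5: 33→40, due 47, tardiness 0
Order 4: 40→46, due 25, tardiness 21
Sum = 0+0+0+0+21 = 21.
EDD 0, FIFO 18, SPT 17, LPT 21 → minimum 0.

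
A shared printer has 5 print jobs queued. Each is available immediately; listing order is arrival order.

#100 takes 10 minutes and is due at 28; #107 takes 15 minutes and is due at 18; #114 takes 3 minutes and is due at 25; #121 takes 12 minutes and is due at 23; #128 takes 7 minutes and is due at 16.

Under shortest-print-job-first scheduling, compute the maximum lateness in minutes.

29

SPT (increasing processing time): #114 #128 #100 #121 #107.
#114: 0→3, due 25, lateness -22
#128: 3→10, due 16, lateness -6
#100: 10→20, due 28, lateness -8
#121: 20→32, due 23, lateness 9
#107: 32→47, due 18, lateness 29
Maximum = 29.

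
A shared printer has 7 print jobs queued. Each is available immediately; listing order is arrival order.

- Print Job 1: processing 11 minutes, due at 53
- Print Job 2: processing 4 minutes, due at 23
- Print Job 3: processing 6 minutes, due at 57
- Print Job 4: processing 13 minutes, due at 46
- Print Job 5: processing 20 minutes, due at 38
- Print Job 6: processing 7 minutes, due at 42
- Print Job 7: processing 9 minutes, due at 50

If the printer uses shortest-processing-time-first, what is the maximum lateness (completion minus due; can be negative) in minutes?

32

SPT (increasing processing time): Print Job 2 Print Job 3 Print Job 6 Print Job 7 Print Job 1 Print Job 4 Print Job 5.
Print Job 2: 0→4, due 23, lateness -19
Print Job 3: 4→10, due 57, lateness -47
Print Job 6: 10→17, due 42, lateness -25
Print Job 7: 17→26, due 50, lateness -24
Print Job 1: 26→37, due 53, lateness -16
Print Job 4: 37→50, due 46, lateness 4
Print Job 5: 50→70, due 38, lateness 32
Maximum = 32.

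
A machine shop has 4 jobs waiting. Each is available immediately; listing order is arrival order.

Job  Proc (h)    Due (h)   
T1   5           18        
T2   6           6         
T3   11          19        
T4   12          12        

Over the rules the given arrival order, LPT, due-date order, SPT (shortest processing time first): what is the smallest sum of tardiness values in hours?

26

FIFO (arrival order): T1 T2 T3 T4.
T1: 0→5, due 18, tardiness 0
T2: 5→11, due 6, tardiness 5
T3: 11→22, due 19, tardiness 3
T4: 22→34, due 12, tardiness 22
Sum = 0+5+3+22 = 30.
LPT (decreasing processing time): T4 T3 T2 T1.
T4: 0→12, due 12, tardiness 0
T3: 12→23, due 19, tardiness 4
T2: 23→29, due 6, tardiness 23
T1: 29→34, due 18, tardiness 16
Sum = 0+4+23+16 = 43.
EDD (increasing due date): T2 T4 T1 T3.
T2: 0→6, due 6, tardiness 0
T4: 6→18, due 12, tardiness 6
T1: 18→23, due 18, tardiness 5
T3: 23→34, due 19, tardiness 15
Sum = 0+6+5+15 = 26.
SPT (increasing processing time): T1 T2 T3 T4.
T1: 0→5, due 18, tardiness 0
T2: 5→11, due 6, tardiness 5
T3: 11→22, due 19, tardiness 3
T4: 22→34, due 12, tardiness 22
Sum = 0+5+3+22 = 30.
FIFO 30, LPT 43, EDD 26, SPT 30 → minimum 26.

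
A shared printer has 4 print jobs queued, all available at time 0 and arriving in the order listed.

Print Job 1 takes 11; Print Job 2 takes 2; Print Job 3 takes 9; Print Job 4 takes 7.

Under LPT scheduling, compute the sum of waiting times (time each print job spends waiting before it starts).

58

LPT (decreasing processing time): Print Job 1 Print Job 3 Print Job 4 Print Job 2.
Print Job 1: waits 0, runs 0→11
Print Job 3: waits 11, runs 11→20
Print Job 4: waits 20, runs 20→27
Print Job 2: waits 27, runs 27→29
Sum = 0+11+20+27 = 58.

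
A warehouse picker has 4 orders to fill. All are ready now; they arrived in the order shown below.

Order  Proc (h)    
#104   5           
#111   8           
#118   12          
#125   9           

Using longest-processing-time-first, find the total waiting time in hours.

62

LPT (decreasing processing time): #118 #125 #111 #104.
#118: waits 0, runs 0→12
#125: waits 12, runs 12→21
#111: waits 21, runs 21→29
#104: waits 29, runs 29→34
Sum = 0+12+21+29 = 62.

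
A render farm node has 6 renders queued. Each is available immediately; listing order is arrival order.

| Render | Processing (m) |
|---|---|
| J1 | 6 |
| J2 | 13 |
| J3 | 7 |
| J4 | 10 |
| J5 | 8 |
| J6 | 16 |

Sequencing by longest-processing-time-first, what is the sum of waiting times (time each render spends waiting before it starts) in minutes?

185

LPT (decreasing processing time): J6 J2 J4 J5 J3 J1.
J6: waits 0, runs 0→16
J2: waits 16, runs 16→29
J4: waits 29, runs 29→39
J5: waits 39, runs 39→47
J3: waits 47, runs 47→54
J1: waits 54, runs 54→60
Sum = 0+16+29+39+47+54 = 185.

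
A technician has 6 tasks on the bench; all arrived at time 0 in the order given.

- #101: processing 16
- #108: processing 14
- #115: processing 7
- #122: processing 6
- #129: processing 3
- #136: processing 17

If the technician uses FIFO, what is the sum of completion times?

235

FIFO (arrival order): #101 #108 #115 #122 #129 #136.
#101: 0→16
#108: 16→30
#115: 30→37
#122: 37→43
#129: 43→46
#136: 46→63
Sum = 16+30+37+43+46+63 = 235.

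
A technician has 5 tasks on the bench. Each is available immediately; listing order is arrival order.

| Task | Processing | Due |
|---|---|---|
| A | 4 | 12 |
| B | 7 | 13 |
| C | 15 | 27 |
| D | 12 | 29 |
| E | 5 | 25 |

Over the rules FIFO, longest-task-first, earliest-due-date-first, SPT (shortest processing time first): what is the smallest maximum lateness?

14

FIFO (arrival order): A B C D E.
A: 0→4, due 12, lateness -8
B: 4→11, due 13, lateness -2
C: 11→26, due 27, lateness -1
D: 26→38, due 29, lateness 9
E: 38→43, due 25, lateness 18
Maximum = 18.
LPT (decreasing processing time): C D B E A.
C: 0→15, due 27, lateness -12
D: 15→27, due 29, lateness -2
B: 27→34, due 13, lateness 21
E: 34→39, due 25, lateness 14
A: 39→43, due 12, lateness 31
Maximum = 31.
EDD (increasing due date): A B E C D.
A: 0→4, due 12, lateness -8
B: 4→11, due 13, lateness -2
E: 11→16, due 25, lateness -9
C: 16→31, due 27, lateness 4
D: 31→43, due 29, lateness 14
Maximum = 14.
SPT (increasing processing time): A E B D C.
A: 0→4, due 12, lateness -8
E: 4→9, due 25, lateness -16
B: 9→16, due 13, lateness 3
D: 16→28, due 29, lateness -1
C: 28→43, due 27, lateness 16
Maximum = 16.
FIFO 18, LPT 31, EDD 14, SPT 16 → minimum 14.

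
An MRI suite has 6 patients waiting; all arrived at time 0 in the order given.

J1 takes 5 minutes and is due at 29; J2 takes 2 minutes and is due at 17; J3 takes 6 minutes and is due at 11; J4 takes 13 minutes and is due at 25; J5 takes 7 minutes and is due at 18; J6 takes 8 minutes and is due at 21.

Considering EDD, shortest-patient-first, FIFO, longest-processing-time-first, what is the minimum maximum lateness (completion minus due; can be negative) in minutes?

EDD (increasing due date): J3 J2 J5 J6 J4 J1.
J3: 0→6, due 11, lateness -5
J2: 6→8, due 17, lateness -9
J5: 8→15, due 18, lateness -3
J6: 15→23, due 21, lateness 2
J4: 23→36, due 25, lateness 11
J1: 36→41, due 29, lateness 12
Maximum = 12.
SPT (increasing processing time): J2 J1 J3 J5 J6 J4.
J2: 0→2, due 17, lateness -15
J1: 2→7, due 29, lateness -22
J3: 7→13, due 11, lateness 2
J5: 13→20, due 18, lateness 2
J6: 20→28, due 21, lateness 7
J4: 28→41, due 25, lateness 16
Maximum = 16.
FIFO (arrival order): J1 J2 J3 J4 J5 J6.
J1: 0→5, due 29, lateness -24
J2: 5→7, due 17, lateness -10
J3: 7→13, due 11, lateness 2
J4: 13→26, due 25, lateness 1
J5: 26→33, due 18, lateness 15
J6: 33→41, due 21, lateness 20
Maximum = 20.
LPT (decreasing processing time): J4 J6 J5 J3 J1 J2.
J4: 0→13, due 25, lateness -12
J6: 13→21, due 21, lateness 0
J5: 21→28, due 18, lateness 10
J3: 28→34, due 11, lateness 23
J1: 34→39, due 29, lateness 10
J2: 39→41, due 17, lateness 24
Maximum = 24.
EDD 12, SPT 16, FIFO 20, LPT 24 → minimum 12.

12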